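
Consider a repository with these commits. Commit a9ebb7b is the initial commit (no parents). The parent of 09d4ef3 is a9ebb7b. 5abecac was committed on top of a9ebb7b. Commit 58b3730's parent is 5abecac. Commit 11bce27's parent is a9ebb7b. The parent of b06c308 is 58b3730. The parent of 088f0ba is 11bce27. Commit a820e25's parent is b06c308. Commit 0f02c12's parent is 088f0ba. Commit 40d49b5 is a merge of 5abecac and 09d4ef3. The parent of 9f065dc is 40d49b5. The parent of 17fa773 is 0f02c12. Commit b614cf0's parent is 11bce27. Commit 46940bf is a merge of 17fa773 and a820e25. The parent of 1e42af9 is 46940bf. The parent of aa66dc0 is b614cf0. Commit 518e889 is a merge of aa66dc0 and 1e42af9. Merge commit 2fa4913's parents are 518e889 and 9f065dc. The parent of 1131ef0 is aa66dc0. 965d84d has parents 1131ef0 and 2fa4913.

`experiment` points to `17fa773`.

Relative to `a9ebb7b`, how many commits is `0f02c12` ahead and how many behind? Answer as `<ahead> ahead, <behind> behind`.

Reachable from 0f02c12: {088f0ba, 0f02c12, 11bce27, a9ebb7b}.
Reachable from a9ebb7b: {a9ebb7b}.
Only in 0f02c12's history (ahead): {088f0ba, 0f02c12, 11bce27} — 3.
Only in a9ebb7b's history (behind): {} — 0.

3 ahead, 0 behind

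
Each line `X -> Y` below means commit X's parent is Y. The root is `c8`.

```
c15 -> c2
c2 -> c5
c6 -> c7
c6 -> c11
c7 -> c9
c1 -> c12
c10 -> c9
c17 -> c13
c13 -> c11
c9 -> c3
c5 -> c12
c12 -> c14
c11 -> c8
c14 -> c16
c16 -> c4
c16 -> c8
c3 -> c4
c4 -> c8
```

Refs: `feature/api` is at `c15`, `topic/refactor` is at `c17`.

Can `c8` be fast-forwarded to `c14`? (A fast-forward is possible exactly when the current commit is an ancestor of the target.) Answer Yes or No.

A fast-forward from c8 to c14 is possible iff c8 is an ancestor of c14.
Ancestors of c14: {c14, c16, c4, c8}.
c8 is among them, so fast-forward is possible.

Yes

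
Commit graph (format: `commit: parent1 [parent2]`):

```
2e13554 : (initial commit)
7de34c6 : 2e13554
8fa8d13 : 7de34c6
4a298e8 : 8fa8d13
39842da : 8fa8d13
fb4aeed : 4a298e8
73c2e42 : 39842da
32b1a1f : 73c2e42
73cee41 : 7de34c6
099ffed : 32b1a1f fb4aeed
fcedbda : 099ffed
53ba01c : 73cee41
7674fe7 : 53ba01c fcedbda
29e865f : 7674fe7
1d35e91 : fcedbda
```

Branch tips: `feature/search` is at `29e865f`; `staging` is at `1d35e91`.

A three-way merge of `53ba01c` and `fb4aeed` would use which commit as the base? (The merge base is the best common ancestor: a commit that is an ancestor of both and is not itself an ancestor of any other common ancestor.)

Ancestors of 53ba01c: {2e13554, 53ba01c, 73cee41, 7de34c6}.
Ancestors of fb4aeed: {2e13554, 4a298e8, 7de34c6, 8fa8d13, fb4aeed}.
Common ancestors: {2e13554, 7de34c6}.
Among these, 7de34c6 is not an ancestor of any other common ancestor — it is the merge base.

7de34c6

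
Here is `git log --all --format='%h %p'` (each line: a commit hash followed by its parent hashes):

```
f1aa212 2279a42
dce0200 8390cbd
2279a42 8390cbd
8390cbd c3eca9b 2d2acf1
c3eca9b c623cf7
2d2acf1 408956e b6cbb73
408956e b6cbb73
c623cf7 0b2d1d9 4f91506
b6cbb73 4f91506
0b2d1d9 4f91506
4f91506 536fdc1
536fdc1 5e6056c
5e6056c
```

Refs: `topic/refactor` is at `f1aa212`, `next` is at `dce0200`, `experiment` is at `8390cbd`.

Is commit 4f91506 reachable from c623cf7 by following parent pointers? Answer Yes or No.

Ancestors of c623cf7 (commits reachable by following parents): {0b2d1d9, 4f91506, 536fdc1, 5e6056c, c623cf7}.
4f91506 is in that set, so it is an ancestor of c623cf7.

Yes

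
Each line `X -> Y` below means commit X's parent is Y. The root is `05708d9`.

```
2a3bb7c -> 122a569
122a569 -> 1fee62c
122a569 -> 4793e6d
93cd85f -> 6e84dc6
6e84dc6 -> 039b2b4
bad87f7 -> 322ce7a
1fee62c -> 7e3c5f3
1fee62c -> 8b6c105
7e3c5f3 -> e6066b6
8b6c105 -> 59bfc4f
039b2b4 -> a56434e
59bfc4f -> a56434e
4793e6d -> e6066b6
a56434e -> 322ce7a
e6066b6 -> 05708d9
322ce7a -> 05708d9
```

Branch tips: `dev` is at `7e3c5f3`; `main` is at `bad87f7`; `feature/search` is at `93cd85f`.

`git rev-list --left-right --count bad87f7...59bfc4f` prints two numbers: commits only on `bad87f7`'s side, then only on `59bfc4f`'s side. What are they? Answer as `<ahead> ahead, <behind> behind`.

Reachable from bad87f7: {05708d9, 322ce7a, bad87f7}.
Reachable from 59bfc4f: {05708d9, 322ce7a, 59bfc4f, a56434e}.
Only in bad87f7's history (ahead): {bad87f7} — 1.
Only in 59bfc4f's history (behind): {59bfc4f, a56434e} — 2.

1 ahead, 2 behind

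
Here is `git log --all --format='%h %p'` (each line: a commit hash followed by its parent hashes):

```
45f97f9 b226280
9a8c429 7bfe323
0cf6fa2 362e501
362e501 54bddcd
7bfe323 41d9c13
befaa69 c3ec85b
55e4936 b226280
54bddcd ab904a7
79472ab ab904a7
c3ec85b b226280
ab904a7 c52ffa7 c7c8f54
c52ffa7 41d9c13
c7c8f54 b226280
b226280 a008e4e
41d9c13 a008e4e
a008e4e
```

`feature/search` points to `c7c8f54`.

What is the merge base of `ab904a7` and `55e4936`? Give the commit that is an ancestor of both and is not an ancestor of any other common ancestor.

Ancestors of ab904a7: {41d9c13, a008e4e, ab904a7, b226280, c52ffa7, c7c8f54}.
Ancestors of 55e4936: {55e4936, a008e4e, b226280}.
Common ancestors: {a008e4e, b226280}.
Among these, b226280 is not an ancestor of any other common ancestor — it is the merge base.

b226280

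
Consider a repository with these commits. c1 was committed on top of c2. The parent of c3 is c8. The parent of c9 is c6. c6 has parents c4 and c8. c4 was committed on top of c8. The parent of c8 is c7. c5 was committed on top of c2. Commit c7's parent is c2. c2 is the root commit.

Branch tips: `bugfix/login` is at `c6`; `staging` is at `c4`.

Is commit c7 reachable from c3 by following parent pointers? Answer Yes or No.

Ancestors of c3 (commits reachable by following parents): {c2, c3, c7, c8}.
c7 is in that set, so it is an ancestor of c3.

Yes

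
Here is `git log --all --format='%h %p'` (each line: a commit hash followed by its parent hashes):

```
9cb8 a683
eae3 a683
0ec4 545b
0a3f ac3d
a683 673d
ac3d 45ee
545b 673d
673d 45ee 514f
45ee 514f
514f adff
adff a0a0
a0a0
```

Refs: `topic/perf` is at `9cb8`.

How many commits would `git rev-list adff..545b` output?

Reachable from 545b: {45ee, 514f, 545b, 673d, a0a0, adff}.
Reachable from adff: {a0a0, adff}.
In 545b's history but not adff's: {45ee, 514f, 545b, 673d} — 4 commits.

4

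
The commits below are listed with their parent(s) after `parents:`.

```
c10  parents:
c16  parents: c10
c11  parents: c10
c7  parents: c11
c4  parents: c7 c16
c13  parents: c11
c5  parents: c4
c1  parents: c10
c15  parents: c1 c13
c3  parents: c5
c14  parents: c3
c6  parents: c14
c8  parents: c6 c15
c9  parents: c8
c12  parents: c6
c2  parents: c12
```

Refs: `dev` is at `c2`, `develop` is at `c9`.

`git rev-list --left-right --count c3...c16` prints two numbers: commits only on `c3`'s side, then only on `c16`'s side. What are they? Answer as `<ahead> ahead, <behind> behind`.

Reachable from c3: {c10, c11, c16, c3, c4, c5, c7}.
Reachable from c16: {c10, c16}.
Only in c3's history (ahead): {c11, c3, c4, c5, c7} — 5.
Only in c16's history (behind): {} — 0.

5 ahead, 0 behind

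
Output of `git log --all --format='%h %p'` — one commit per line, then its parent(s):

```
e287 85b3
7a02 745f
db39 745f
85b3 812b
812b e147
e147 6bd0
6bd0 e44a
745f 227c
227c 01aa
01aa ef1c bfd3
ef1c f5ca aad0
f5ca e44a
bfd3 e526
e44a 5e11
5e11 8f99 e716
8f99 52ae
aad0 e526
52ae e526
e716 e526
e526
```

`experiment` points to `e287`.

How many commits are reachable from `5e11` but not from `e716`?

3

Reachable from 5e11: {52ae, 5e11, 8f99, e526, e716}.
Reachable from e716: {e526, e716}.
In 5e11's history but not e716's: {52ae, 5e11, 8f99} — 3 commits.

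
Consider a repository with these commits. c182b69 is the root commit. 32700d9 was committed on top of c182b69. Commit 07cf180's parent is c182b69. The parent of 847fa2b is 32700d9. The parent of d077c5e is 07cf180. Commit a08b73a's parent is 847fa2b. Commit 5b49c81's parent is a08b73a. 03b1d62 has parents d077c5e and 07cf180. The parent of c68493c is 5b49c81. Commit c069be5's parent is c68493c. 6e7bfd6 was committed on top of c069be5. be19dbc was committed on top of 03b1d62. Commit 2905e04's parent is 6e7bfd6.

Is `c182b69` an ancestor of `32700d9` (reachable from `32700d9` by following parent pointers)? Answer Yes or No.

Yes

Ancestors of 32700d9 (commits reachable by following parents): {32700d9, c182b69}.
c182b69 is in that set, so it is an ancestor of 32700d9.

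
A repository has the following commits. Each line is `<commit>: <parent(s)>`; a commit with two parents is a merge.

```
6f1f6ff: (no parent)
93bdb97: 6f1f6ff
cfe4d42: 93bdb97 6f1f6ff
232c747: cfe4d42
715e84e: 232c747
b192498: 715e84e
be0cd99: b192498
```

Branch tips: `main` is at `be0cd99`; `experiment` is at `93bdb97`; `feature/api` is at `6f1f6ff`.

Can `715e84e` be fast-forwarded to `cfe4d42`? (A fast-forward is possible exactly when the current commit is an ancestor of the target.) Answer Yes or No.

A fast-forward from 715e84e to cfe4d42 is possible iff 715e84e is an ancestor of cfe4d42.
Ancestors of cfe4d42: {6f1f6ff, 93bdb97, cfe4d42}.
715e84e is not among them, so fast-forward is not possible.

No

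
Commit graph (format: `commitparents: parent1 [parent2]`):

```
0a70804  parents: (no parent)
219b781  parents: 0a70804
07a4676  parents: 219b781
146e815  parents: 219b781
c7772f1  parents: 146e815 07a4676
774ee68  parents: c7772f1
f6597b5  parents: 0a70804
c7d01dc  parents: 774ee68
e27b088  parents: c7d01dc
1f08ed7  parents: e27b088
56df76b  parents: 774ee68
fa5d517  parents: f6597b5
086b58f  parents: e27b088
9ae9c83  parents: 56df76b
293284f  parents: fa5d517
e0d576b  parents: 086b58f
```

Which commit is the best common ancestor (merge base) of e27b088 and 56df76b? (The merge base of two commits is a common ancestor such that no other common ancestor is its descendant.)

Ancestors of e27b088: {07a4676, 0a70804, 146e815, 219b781, 774ee68, c7772f1, c7d01dc, e27b088}.
Ancestors of 56df76b: {07a4676, 0a70804, 146e815, 219b781, 56df76b, 774ee68, c7772f1}.
Common ancestors: {07a4676, 0a70804, 146e815, 219b781, 774ee68, c7772f1}.
Among these, 774ee68 is not an ancestor of any other common ancestor — it is the merge base.

774ee68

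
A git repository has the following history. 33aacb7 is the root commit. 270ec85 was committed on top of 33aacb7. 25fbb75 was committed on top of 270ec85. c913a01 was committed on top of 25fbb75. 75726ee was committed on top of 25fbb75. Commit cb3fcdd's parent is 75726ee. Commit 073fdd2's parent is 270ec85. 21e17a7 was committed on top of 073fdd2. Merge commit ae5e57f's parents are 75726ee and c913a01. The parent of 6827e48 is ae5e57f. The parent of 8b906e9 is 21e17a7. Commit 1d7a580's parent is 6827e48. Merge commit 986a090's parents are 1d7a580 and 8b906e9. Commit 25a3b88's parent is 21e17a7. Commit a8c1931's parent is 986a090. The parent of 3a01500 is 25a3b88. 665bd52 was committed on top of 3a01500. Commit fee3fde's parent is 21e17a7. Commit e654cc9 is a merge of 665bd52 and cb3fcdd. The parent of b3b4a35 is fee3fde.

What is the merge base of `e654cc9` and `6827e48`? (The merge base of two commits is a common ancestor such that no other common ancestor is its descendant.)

Ancestors of e654cc9: {073fdd2, 21e17a7, 25a3b88, 25fbb75, 270ec85, 33aacb7, 3a01500, 665bd52, 75726ee, cb3fcdd, e654cc9}.
Ancestors of 6827e48: {25fbb75, 270ec85, 33aacb7, 6827e48, 75726ee, ae5e57f, c913a01}.
Common ancestors: {25fbb75, 270ec85, 33aacb7, 75726ee}.
Among these, 75726ee is not an ancestor of any other common ancestor — it is the merge base.

75726ee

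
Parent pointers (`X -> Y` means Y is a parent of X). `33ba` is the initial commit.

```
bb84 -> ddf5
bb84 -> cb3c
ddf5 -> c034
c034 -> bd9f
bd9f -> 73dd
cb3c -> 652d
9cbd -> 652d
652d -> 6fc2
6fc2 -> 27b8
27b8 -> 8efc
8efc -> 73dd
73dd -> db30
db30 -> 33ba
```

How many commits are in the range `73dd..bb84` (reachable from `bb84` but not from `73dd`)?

Reachable from bb84: {27b8, 33ba, 652d, 6fc2, 73dd, 8efc, bb84, bd9f, c034, cb3c, db30, ddf5}.
Reachable from 73dd: {33ba, 73dd, db30}.
In bb84's history but not 73dd's: {27b8, 652d, 6fc2, 8efc, bb84, bd9f, c034, cb3c, ddf5} — 9 commits.

9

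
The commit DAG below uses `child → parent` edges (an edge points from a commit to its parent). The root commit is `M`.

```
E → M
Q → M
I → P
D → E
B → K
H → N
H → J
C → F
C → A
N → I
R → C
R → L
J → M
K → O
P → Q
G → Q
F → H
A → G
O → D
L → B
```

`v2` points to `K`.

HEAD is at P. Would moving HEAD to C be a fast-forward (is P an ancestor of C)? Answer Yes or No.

A fast-forward from P to C is possible iff P is an ancestor of C.
Ancestors of C: {A, C, F, G, H, I, J, M, N, P, Q}.
P is among them, so fast-forward is possible.

Yes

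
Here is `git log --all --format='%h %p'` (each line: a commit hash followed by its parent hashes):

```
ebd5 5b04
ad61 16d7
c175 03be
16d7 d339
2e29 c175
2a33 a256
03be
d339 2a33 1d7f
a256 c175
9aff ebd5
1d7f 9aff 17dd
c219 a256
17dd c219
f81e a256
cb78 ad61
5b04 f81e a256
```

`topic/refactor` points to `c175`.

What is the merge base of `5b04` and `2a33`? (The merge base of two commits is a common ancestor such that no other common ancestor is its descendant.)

a256

Ancestors of 5b04: {03be, 5b04, a256, c175, f81e}.
Ancestors of 2a33: {03be, 2a33, a256, c175}.
Common ancestors: {03be, a256, c175}.
Among these, a256 is not an ancestor of any other common ancestor — it is the merge base.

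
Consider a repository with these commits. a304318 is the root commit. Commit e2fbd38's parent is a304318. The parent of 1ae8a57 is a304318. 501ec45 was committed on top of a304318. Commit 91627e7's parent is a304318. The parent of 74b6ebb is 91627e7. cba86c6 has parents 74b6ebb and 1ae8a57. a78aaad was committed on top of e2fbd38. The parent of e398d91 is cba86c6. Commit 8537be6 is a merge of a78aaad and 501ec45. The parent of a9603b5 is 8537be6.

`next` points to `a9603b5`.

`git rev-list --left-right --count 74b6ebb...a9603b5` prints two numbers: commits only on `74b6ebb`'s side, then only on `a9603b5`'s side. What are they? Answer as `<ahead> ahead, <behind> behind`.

Reachable from 74b6ebb: {74b6ebb, 91627e7, a304318}.
Reachable from a9603b5: {501ec45, 8537be6, a304318, a78aaad, a9603b5, e2fbd38}.
Only in 74b6ebb's history (ahead): {74b6ebb, 91627e7} — 2.
Only in a9603b5's history (behind): {501ec45, 8537be6, a78aaad, a9603b5, e2fbd38} — 5.

2 ahead, 5 behind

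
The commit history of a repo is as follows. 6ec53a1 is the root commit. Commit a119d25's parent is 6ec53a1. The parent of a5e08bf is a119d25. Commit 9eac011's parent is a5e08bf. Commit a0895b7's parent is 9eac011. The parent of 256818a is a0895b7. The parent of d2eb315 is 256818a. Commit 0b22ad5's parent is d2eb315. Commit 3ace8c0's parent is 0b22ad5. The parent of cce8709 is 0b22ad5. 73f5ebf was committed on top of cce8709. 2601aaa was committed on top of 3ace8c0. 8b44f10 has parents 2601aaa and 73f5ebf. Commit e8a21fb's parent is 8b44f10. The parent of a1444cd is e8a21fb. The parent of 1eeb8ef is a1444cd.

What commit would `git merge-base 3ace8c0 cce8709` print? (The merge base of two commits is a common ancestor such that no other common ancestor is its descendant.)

Ancestors of 3ace8c0: {0b22ad5, 256818a, 3ace8c0, 6ec53a1, 9eac011, a0895b7, a119d25, a5e08bf, d2eb315}.
Ancestors of cce8709: {0b22ad5, 256818a, 6ec53a1, 9eac011, a0895b7, a119d25, a5e08bf, cce8709, d2eb315}.
Common ancestors: {0b22ad5, 256818a, 6ec53a1, 9eac011, a0895b7, a119d25, a5e08bf, d2eb315}.
Among these, 0b22ad5 is not an ancestor of any other common ancestor — it is the merge base.

0b22ad5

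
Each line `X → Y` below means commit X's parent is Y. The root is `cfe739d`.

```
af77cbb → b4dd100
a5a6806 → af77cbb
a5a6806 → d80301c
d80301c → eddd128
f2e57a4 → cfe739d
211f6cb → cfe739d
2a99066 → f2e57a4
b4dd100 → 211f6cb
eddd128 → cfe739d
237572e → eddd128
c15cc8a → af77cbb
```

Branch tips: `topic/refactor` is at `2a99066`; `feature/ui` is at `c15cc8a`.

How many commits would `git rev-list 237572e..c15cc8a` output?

Reachable from c15cc8a: {211f6cb, af77cbb, b4dd100, c15cc8a, cfe739d}.
Reachable from 237572e: {237572e, cfe739d, eddd128}.
In c15cc8a's history but not 237572e's: {211f6cb, af77cbb, b4dd100, c15cc8a} — 4 commits.

4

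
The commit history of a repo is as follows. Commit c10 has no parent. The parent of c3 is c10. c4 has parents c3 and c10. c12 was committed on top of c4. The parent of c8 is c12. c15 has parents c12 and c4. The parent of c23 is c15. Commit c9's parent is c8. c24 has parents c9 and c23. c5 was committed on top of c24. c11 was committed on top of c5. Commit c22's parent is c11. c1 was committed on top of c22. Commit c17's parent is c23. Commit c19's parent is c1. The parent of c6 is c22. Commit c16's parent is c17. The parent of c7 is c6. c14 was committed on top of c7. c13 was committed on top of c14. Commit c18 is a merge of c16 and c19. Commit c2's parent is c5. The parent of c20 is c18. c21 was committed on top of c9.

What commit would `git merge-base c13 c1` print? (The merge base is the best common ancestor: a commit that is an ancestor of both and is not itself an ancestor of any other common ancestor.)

c22

Ancestors of c13: {c10, c11, c12, c13, c14, c15, c22, c23, c24, c3, c4, c5, c6, c7, c8, c9}.
Ancestors of c1: {c1, c10, c11, c12, c15, c22, c23, c24, c3, c4, c5, c8, c9}.
Common ancestors: {c10, c11, c12, c15, c22, c23, c24, c3, c4, c5, c8, c9}.
Among these, c22 is not an ancestor of any other common ancestor — it is the merge base.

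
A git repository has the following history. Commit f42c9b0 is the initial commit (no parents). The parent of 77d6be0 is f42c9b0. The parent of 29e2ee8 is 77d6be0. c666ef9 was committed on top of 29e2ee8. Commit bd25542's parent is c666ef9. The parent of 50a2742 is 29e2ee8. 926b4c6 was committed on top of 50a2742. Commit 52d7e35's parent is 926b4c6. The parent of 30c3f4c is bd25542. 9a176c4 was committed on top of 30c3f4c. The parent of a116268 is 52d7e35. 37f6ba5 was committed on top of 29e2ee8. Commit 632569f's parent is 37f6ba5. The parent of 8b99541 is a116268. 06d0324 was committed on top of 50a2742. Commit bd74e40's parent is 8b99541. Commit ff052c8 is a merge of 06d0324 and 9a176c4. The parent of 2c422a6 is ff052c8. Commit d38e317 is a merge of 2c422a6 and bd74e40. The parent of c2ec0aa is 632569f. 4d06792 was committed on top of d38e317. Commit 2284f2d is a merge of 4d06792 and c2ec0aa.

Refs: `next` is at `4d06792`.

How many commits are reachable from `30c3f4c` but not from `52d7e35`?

3

Reachable from 30c3f4c: {29e2ee8, 30c3f4c, 77d6be0, bd25542, c666ef9, f42c9b0}.
Reachable from 52d7e35: {29e2ee8, 50a2742, 52d7e35, 77d6be0, 926b4c6, f42c9b0}.
In 30c3f4c's history but not 52d7e35's: {30c3f4c, bd25542, c666ef9} — 3 commits.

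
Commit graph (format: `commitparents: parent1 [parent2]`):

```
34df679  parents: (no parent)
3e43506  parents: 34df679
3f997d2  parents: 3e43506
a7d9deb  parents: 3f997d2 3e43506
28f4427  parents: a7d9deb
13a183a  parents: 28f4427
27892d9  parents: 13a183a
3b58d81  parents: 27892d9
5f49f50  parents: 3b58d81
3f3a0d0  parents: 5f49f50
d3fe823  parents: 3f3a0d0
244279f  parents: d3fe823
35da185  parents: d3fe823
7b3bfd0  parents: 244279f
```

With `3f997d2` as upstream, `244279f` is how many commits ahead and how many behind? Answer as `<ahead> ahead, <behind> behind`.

Reachable from 244279f: {13a183a, 244279f, 27892d9, 28f4427, 34df679, 3b58d81, 3e43506, 3f3a0d0, 3f997d2, 5f49f50, a7d9deb, d3fe823}.
Reachable from 3f997d2: {34df679, 3e43506, 3f997d2}.
Only in 244279f's history (ahead): {13a183a, 244279f, 27892d9, 28f4427, 3b58d81, 3f3a0d0, 5f49f50, a7d9deb, d3fe823} — 9.
Only in 3f997d2's history (behind): {} — 0.

9 ahead, 0 behind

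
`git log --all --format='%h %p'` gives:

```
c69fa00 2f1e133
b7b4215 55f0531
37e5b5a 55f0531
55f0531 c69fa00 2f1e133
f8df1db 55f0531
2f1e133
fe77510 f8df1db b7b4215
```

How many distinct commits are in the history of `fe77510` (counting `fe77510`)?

6

Walking parent pointers from fe77510: reachable set = {2f1e133, 55f0531, b7b4215, c69fa00, f8df1db, fe77510}.
That is 6 commits.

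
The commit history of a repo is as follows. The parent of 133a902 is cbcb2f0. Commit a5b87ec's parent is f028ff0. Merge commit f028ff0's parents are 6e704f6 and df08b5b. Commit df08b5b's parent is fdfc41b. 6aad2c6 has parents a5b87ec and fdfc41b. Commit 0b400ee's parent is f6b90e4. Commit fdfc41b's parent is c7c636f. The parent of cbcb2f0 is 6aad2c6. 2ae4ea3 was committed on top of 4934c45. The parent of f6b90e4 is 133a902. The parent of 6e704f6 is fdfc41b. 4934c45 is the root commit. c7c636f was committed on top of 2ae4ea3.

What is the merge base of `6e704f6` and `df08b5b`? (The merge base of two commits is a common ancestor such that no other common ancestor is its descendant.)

Ancestors of 6e704f6: {2ae4ea3, 4934c45, 6e704f6, c7c636f, fdfc41b}.
Ancestors of df08b5b: {2ae4ea3, 4934c45, c7c636f, df08b5b, fdfc41b}.
Common ancestors: {2ae4ea3, 4934c45, c7c636f, fdfc41b}.
Among these, fdfc41b is not an ancestor of any other common ancestor — it is the merge base.

fdfc41b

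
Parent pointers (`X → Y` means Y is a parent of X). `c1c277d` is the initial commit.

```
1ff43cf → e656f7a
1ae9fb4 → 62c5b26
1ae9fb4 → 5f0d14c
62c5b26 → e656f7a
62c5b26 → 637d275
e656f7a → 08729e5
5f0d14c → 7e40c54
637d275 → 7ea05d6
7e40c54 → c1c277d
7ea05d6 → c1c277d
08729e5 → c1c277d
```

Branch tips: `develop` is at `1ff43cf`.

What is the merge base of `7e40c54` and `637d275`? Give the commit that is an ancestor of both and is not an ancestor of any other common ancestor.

c1c277d

Ancestors of 7e40c54: {7e40c54, c1c277d}.
Ancestors of 637d275: {637d275, 7ea05d6, c1c277d}.
Common ancestors: {c1c277d}.
The only common ancestor is c1c277d, so it is the merge base.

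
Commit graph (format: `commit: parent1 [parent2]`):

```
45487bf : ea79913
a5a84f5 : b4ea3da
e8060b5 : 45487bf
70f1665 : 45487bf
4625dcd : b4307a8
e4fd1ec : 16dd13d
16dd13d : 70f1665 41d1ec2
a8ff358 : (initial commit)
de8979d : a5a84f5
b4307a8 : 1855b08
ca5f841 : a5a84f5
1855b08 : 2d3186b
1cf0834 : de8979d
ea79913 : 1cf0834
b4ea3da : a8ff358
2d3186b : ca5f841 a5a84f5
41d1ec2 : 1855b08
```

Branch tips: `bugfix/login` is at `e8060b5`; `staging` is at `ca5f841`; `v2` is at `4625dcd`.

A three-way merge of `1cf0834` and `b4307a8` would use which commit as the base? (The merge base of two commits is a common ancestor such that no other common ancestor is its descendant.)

a5a84f5

Ancestors of 1cf0834: {1cf0834, a5a84f5, a8ff358, b4ea3da, de8979d}.
Ancestors of b4307a8: {1855b08, 2d3186b, a5a84f5, a8ff358, b4307a8, b4ea3da, ca5f841}.
Common ancestors: {a5a84f5, a8ff358, b4ea3da}.
Among these, a5a84f5 is not an ancestor of any other common ancestor — it is the merge base.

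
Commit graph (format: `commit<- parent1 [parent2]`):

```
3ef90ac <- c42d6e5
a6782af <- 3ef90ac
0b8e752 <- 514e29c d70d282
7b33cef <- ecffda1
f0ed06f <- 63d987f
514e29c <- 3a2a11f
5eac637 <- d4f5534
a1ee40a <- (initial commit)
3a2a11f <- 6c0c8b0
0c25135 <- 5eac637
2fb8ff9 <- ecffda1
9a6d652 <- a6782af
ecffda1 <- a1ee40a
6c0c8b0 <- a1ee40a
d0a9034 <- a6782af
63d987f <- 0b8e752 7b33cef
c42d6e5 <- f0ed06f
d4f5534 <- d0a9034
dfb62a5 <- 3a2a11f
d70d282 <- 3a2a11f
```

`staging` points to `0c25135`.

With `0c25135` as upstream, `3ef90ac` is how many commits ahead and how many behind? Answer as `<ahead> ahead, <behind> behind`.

Reachable from 3ef90ac: {0b8e752, 3a2a11f, 3ef90ac, 514e29c, 63d987f, 6c0c8b0, 7b33cef, a1ee40a, c42d6e5, d70d282, ecffda1, f0ed06f}.
Reachable from 0c25135: {0b8e752, 0c25135, 3a2a11f, 3ef90ac, 514e29c, 5eac637, 63d987f, 6c0c8b0, 7b33cef, a1ee40a, a6782af, c42d6e5, d0a9034, d4f5534, d70d282, ecffda1, f0ed06f}.
Only in 3ef90ac's history (ahead): {} — 0.
Only in 0c25135's history (behind): {0c25135, 5eac637, a6782af, d0a9034, d4f5534} — 5.

0 ahead, 5 behind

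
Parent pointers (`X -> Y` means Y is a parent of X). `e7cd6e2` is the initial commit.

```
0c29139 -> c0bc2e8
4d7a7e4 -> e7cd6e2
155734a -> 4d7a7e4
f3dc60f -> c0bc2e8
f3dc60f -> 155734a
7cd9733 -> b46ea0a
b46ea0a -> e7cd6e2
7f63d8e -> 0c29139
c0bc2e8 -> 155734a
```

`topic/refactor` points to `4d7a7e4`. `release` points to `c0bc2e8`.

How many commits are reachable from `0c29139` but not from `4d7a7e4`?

Reachable from 0c29139: {0c29139, 155734a, 4d7a7e4, c0bc2e8, e7cd6e2}.
Reachable from 4d7a7e4: {4d7a7e4, e7cd6e2}.
In 0c29139's history but not 4d7a7e4's: {0c29139, 155734a, c0bc2e8} — 3 commits.

3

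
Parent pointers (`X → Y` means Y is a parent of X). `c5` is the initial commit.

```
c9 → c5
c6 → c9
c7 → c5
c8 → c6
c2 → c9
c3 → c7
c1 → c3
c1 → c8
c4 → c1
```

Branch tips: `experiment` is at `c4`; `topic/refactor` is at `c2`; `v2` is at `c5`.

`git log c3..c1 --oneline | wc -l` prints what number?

Reachable from c1: {c1, c3, c5, c6, c7, c8, c9}.
Reachable from c3: {c3, c5, c7}.
In c1's history but not c3's: {c1, c6, c8, c9} — 4 commits.

4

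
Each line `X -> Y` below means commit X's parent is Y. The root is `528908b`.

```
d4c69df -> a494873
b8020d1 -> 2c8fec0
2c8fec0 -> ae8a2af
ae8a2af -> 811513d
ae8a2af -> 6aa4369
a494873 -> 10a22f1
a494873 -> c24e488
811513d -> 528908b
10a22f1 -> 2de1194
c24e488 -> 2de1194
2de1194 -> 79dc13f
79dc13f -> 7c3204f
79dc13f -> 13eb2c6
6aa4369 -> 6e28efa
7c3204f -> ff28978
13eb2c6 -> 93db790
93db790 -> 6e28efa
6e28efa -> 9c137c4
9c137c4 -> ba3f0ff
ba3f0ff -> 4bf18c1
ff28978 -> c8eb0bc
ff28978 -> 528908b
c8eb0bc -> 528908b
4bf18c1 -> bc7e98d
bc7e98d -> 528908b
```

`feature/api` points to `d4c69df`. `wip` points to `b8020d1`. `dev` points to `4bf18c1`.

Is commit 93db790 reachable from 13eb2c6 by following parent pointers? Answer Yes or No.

Yes

Ancestors of 13eb2c6 (commits reachable by following parents): {13eb2c6, 4bf18c1, 528908b, 6e28efa, 93db790, 9c137c4, ba3f0ff, bc7e98d}.
93db790 is in that set, so it is an ancestor of 13eb2c6.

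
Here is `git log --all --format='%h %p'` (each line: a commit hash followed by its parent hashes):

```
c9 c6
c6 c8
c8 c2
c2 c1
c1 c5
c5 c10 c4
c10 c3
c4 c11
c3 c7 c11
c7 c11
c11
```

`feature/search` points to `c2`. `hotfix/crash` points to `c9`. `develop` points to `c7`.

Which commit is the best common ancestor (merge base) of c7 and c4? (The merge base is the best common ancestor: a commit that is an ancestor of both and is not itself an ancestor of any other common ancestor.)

Ancestors of c7: {c11, c7}.
Ancestors of c4: {c11, c4}.
Common ancestors: {c11}.
The only common ancestor is c11, so it is the merge base.

c11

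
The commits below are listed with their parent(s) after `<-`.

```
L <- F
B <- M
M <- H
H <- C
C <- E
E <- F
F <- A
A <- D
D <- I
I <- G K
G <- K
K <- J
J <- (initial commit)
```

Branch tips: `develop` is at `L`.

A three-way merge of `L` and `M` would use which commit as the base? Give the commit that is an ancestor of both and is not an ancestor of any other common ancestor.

Ancestors of L: {A, D, F, G, I, J, K, L}.
Ancestors of M: {A, C, D, E, F, G, H, I, J, K, M}.
Common ancestors: {A, D, F, G, I, J, K}.
Among these, F is not an ancestor of any other common ancestor — it is the merge base.

F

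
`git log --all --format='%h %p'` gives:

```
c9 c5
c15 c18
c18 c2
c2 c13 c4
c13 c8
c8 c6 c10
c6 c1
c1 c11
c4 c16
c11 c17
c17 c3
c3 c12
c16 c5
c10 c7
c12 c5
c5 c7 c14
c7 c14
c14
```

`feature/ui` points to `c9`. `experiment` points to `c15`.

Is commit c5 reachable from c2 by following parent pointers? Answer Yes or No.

Yes

Ancestors of c2 (commits reachable by following parents): {c1, c10, c11, c12, c13, c14, c16, c17, c2, c3, c4, c5, c6, c7, c8}.
c5 is in that set, so it is an ancestor of c2.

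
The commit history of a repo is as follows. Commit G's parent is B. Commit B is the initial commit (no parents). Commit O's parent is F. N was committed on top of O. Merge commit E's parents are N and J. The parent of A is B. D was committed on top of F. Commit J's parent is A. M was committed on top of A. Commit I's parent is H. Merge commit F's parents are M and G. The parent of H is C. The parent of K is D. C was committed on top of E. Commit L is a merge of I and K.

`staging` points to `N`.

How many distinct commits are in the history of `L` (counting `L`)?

15

Walking parent pointers from L: reachable set = {A, B, C, D, E, F, G, H, I, J, K, L, M, N, O}.
That is 15 commits.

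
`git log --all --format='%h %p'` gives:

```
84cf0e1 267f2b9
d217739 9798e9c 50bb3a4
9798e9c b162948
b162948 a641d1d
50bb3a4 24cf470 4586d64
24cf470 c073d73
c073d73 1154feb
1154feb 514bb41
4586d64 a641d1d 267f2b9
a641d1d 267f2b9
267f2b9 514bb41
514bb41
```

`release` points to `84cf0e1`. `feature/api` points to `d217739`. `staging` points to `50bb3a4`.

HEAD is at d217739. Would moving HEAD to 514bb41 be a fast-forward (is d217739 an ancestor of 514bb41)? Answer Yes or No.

A fast-forward from d217739 to 514bb41 is possible iff d217739 is an ancestor of 514bb41.
Ancestors of 514bb41: {514bb41}.
d217739 is not among them, so fast-forward is not possible.

No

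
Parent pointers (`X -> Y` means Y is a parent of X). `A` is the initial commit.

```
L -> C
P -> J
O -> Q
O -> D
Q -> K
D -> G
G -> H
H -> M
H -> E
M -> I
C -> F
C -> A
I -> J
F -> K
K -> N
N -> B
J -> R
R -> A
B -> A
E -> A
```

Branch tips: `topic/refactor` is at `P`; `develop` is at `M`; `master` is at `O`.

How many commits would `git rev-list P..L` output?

Reachable from L: {A, B, C, F, K, L, N}.
Reachable from P: {A, J, P, R}.
In L's history but not P's: {B, C, F, K, L, N} — 6 commits.

6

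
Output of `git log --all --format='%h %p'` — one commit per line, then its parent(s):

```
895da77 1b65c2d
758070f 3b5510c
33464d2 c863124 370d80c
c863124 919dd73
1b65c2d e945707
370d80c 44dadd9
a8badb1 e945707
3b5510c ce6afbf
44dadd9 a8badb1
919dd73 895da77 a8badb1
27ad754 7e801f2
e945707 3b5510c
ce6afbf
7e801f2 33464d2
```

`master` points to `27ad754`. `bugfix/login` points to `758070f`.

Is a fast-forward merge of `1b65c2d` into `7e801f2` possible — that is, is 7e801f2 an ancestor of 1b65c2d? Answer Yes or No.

A fast-forward from 7e801f2 to 1b65c2d is possible iff 7e801f2 is an ancestor of 1b65c2d.
Ancestors of 1b65c2d: {1b65c2d, 3b5510c, ce6afbf, e945707}.
7e801f2 is not among them, so fast-forward is not possible.

No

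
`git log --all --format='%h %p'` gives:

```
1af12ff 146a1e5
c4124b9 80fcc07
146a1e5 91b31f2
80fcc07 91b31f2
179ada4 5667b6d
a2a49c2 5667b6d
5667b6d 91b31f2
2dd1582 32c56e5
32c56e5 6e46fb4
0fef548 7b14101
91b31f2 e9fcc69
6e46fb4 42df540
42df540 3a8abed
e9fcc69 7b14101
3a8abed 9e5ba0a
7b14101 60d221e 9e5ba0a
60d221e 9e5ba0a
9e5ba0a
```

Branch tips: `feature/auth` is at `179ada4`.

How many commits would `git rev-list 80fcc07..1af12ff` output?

2

Reachable from 1af12ff: {146a1e5, 1af12ff, 60d221e, 7b14101, 91b31f2, 9e5ba0a, e9fcc69}.
Reachable from 80fcc07: {60d221e, 7b14101, 80fcc07, 91b31f2, 9e5ba0a, e9fcc69}.
In 1af12ff's history but not 80fcc07's: {146a1e5, 1af12ff} — 2 commits.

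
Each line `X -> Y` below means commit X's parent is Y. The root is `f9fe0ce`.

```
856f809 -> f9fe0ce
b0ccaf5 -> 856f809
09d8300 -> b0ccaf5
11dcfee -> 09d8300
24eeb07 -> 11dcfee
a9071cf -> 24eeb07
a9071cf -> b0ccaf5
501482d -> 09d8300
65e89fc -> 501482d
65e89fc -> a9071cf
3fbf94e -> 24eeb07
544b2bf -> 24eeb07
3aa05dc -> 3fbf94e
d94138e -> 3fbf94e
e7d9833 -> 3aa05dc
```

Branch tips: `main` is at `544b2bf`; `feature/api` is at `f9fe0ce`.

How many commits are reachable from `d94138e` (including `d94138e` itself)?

8

Walking parent pointers from d94138e: reachable set = {09d8300, 11dcfee, 24eeb07, 3fbf94e, 856f809, b0ccaf5, d94138e, f9fe0ce}.
That is 8 commits.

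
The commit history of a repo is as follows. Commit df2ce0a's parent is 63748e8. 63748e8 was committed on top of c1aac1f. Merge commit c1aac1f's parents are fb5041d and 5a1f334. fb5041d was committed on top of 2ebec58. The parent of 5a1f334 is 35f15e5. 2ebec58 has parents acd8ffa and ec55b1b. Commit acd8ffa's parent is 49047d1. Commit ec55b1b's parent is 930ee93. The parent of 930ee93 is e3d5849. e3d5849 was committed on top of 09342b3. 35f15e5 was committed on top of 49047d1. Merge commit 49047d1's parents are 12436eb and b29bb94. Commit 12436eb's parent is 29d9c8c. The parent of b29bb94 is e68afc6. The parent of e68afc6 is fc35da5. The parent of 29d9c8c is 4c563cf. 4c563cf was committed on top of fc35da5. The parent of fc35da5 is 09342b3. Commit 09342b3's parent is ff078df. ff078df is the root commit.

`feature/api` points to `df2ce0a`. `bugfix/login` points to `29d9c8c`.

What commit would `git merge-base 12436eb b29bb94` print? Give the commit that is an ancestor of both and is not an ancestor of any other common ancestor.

fc35da5

Ancestors of 12436eb: {09342b3, 12436eb, 29d9c8c, 4c563cf, fc35da5, ff078df}.
Ancestors of b29bb94: {09342b3, b29bb94, e68afc6, fc35da5, ff078df}.
Common ancestors: {09342b3, fc35da5, ff078df}.
Among these, fc35da5 is not an ancestor of any other common ancestor — it is the merge base.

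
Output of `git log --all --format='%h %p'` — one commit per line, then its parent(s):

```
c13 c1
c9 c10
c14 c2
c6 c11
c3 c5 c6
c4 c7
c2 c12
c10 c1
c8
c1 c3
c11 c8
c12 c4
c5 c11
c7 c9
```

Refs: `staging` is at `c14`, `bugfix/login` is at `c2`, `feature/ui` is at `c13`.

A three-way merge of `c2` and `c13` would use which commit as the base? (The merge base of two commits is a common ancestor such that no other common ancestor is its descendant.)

c1

Ancestors of c2: {c1, c10, c11, c12, c2, c3, c4, c5, c6, c7, c8, c9}.
Ancestors of c13: {c1, c11, c13, c3, c5, c6, c8}.
Common ancestors: {c1, c11, c3, c5, c6, c8}.
Among these, c1 is not an ancestor of any other common ancestor — it is the merge base.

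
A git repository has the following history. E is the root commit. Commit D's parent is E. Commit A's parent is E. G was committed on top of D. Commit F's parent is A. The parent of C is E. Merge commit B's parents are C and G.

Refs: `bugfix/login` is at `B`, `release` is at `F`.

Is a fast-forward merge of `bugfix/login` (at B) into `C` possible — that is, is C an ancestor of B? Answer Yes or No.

Yes

A fast-forward from C to B is possible iff C is an ancestor of B.
Ancestors of B: {B, C, D, E, G}.
C is among them, so fast-forward is possible.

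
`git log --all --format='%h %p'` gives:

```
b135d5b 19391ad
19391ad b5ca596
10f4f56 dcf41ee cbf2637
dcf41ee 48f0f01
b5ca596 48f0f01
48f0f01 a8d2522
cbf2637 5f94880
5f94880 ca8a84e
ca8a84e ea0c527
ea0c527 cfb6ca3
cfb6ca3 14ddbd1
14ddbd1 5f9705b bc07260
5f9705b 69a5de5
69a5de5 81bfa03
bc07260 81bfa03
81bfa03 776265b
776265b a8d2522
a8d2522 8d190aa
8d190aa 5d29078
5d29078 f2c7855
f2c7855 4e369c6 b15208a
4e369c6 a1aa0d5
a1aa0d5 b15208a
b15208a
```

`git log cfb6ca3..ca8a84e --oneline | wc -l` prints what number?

2

Reachable from ca8a84e: {14ddbd1, 4e369c6, 5d29078, 5f9705b, 69a5de5, 776265b, 81bfa03, 8d190aa, a1aa0d5, a8d2522, b15208a, bc07260, ca8a84e, cfb6ca3, ea0c527, f2c7855}.
Reachable from cfb6ca3: {14ddbd1, 4e369c6, 5d29078, 5f9705b, 69a5de5, 776265b, 81bfa03, 8d190aa, a1aa0d5, a8d2522, b15208a, bc07260, cfb6ca3, f2c7855}.
In ca8a84e's history but not cfb6ca3's: {ca8a84e, ea0c527} — 2 commits.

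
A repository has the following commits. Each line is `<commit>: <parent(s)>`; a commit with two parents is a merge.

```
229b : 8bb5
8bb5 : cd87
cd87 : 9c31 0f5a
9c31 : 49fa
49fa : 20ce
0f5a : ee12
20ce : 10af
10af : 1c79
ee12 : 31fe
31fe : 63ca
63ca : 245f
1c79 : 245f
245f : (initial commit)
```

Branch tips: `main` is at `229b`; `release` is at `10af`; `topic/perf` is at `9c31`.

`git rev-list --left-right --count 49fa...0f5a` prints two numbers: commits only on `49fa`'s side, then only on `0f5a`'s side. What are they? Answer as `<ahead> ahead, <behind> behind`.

4 ahead, 4 behind

Reachable from 49fa: {10af, 1c79, 20ce, 245f, 49fa}.
Reachable from 0f5a: {0f5a, 245f, 31fe, 63ca, ee12}.
Only in 49fa's history (ahead): {10af, 1c79, 20ce, 49fa} — 4.
Only in 0f5a's history (behind): {0f5a, 31fe, 63ca, ee12} — 4.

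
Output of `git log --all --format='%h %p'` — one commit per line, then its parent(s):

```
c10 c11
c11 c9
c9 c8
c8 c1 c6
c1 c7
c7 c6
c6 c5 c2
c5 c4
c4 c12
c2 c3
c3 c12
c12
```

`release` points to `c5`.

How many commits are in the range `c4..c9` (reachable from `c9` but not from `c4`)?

8

Reachable from c9: {c1, c12, c2, c3, c4, c5, c6, c7, c8, c9}.
Reachable from c4: {c12, c4}.
In c9's history but not c4's: {c1, c2, c3, c5, c6, c7, c8, c9} — 8 commits.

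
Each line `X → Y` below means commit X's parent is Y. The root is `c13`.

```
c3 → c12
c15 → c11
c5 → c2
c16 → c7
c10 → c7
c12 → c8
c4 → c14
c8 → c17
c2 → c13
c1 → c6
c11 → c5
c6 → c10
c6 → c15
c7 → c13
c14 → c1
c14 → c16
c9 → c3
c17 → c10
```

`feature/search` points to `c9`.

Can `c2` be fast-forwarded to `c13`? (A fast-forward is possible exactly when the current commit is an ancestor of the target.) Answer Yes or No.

A fast-forward from c2 to c13 is possible iff c2 is an ancestor of c13.
Ancestors of c13: {c13}.
c2 is not among them, so fast-forward is not possible.

No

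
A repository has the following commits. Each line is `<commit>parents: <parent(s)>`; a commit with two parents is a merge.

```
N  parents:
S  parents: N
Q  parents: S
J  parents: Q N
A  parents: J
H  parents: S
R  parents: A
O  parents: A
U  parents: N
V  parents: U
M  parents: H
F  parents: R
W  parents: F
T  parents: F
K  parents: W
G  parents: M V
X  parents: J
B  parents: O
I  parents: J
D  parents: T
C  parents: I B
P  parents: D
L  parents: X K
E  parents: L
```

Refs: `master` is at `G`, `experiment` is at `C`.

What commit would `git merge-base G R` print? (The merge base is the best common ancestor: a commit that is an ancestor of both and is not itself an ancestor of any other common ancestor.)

S

Ancestors of G: {G, H, M, N, S, U, V}.
Ancestors of R: {A, J, N, Q, R, S}.
Common ancestors: {N, S}.
Among these, S is not an ancestor of any other common ancestor — it is the merge base.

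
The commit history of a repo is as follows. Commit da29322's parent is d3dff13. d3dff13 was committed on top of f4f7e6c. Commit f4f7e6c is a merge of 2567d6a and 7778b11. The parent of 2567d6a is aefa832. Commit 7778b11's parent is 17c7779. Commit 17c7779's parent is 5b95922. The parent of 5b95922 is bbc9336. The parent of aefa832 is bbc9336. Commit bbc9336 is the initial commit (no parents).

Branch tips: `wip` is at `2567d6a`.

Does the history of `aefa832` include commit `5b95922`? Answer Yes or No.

Ancestors of aefa832: {aefa832, bbc9336}.
5b95922 is not in that set, so it is not an ancestor of aefa832.

No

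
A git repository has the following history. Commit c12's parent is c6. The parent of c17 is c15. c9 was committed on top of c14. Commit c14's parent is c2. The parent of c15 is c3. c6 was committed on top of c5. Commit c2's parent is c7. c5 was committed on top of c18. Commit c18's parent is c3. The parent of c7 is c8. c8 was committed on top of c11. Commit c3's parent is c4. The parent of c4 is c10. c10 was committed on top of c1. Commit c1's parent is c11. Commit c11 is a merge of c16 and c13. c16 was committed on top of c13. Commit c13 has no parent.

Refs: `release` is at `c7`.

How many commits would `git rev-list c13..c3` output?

Reachable from c3: {c1, c10, c11, c13, c16, c3, c4}.
Reachable from c13: {c13}.
In c3's history but not c13's: {c1, c10, c11, c16, c3, c4} — 6 commits.

6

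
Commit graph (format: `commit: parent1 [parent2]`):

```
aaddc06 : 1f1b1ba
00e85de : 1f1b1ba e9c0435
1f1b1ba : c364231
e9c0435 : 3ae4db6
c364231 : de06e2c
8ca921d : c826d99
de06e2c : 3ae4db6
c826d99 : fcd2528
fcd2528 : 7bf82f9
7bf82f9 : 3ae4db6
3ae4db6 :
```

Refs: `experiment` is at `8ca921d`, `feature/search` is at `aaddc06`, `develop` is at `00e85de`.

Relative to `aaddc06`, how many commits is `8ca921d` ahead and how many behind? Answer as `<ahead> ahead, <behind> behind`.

Reachable from 8ca921d: {3ae4db6, 7bf82f9, 8ca921d, c826d99, fcd2528}.
Reachable from aaddc06: {1f1b1ba, 3ae4db6, aaddc06, c364231, de06e2c}.
Only in 8ca921d's history (ahead): {7bf82f9, 8ca921d, c826d99, fcd2528} — 4.
Only in aaddc06's history (behind): {1f1b1ba, aaddc06, c364231, de06e2c} — 4.

4 ahead, 4 behind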